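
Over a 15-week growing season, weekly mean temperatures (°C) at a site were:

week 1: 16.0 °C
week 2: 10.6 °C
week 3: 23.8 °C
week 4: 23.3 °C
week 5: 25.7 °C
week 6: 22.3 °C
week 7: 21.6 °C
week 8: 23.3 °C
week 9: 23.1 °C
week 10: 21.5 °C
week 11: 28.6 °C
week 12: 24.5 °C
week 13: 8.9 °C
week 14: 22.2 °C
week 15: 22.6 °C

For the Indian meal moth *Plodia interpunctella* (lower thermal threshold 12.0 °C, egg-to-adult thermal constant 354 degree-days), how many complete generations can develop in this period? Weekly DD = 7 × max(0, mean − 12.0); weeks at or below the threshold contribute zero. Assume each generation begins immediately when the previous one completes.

Weekly DD (7 × max(0, T̄ − 12.0)): 28.0, 0.0, 82.6, 79.1, 95.9, 72.1, 67.2, 79.1, 77.7, 66.5, 116.2, 87.5, 0.0, 71.4, 74.2.
Season total = 997.5 DD.
Complete generations = ⌊997.5 / 354⌋ = 2.

2 generations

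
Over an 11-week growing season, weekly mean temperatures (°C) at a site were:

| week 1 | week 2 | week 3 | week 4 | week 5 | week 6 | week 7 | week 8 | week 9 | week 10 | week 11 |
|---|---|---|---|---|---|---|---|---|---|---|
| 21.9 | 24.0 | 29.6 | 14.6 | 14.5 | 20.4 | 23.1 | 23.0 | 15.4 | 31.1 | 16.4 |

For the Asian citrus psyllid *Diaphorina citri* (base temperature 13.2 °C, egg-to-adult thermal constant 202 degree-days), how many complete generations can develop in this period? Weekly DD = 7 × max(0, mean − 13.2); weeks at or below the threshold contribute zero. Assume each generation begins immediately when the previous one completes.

3 generations

Weekly DD (7 × max(0, T̄ − 13.2)): 60.9, 75.6, 114.8, 9.8, 9.1, 50.4, 69.3, 68.6, 15.4, 125.3, 22.4.
Season total = 621.6 DD.
Complete generations = ⌊621.6 / 202⌋ = 3.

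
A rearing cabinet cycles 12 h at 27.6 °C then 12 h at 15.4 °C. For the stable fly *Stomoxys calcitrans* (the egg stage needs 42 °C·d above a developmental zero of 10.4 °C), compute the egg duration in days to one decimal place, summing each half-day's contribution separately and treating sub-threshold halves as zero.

Day half: max(0, 27.6 − 10.4) × 0.5 = 17.2 × 0.5 = 8.60 DD.
Night half: max(0, 15.4 − 10.4) × 0.5 = 5.0 × 0.5 = 2.50 DD.
Per 24 h: 11.10 DD/day.
Duration = 42 / 11.10 = 3.784 ≈ 3.8 days.

3.8 days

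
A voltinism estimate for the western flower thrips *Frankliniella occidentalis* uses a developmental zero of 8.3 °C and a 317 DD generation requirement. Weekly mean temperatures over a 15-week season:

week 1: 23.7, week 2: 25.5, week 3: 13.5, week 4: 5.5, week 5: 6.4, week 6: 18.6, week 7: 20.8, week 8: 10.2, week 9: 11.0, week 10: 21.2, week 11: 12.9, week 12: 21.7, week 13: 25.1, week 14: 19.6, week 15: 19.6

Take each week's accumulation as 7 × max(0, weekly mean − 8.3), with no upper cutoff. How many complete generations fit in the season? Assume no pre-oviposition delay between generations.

2 generations

Weekly DD (7 × max(0, T̄ − 8.3)): 107.8, 120.4, 36.4, 0.0, 0.0, 72.1, 87.5, 13.3, 18.9, 90.3, 32.2, 93.8, 117.6, 79.1, 79.1.
Season total = 948.5 DD.
Complete generations = ⌊948.5 / 317⌋ = 2.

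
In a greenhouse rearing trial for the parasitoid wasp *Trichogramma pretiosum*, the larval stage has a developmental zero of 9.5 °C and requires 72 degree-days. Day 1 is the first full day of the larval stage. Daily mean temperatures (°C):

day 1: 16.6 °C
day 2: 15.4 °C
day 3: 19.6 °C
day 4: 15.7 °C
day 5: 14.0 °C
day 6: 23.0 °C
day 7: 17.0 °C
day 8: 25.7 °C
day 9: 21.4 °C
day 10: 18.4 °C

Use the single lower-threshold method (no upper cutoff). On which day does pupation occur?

day 9

Daily DD above 9.5 °C: 7.1, 5.9, 10.1, 6.2, 4.5, 13.5, 7.5, 16.2, 11.9, 8.9.
Cumulative: 7.1, 13.0, 23.1, 29.3, 33.8, 47.3, 54.8, 71.0, 82.9, 91.8.
The total first reaches 72 DD on day 9.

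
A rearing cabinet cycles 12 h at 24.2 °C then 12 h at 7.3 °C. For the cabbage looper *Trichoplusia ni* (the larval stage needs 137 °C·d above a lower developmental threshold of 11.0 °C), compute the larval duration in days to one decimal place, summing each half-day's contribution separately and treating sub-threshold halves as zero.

Day half: max(0, 24.2 − 11.0) × 0.5 = 13.2 × 0.5 = 6.60 DD.
Night half: max(0, 7.3 − 11.0) × 0.5 = 0.0 × 0.5 = 0.00 DD.
Per 24 h: 6.60 DD/day.
Duration = 137 / 6.60 = 20.758 ≈ 20.8 days.

20.8 days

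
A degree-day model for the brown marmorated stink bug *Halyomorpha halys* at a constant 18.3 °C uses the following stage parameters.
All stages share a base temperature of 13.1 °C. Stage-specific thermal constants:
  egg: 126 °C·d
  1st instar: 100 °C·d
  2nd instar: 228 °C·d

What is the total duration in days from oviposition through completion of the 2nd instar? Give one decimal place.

Daily accumulation at 18.3 °C = 18.3 − 13.1 = 5.2 DD/day.
Total K = 126 + 100 + 228 = 454 DD.
Total duration = 454 / 5.2 = 87.308 ≈ 87.3 days.

87.3 days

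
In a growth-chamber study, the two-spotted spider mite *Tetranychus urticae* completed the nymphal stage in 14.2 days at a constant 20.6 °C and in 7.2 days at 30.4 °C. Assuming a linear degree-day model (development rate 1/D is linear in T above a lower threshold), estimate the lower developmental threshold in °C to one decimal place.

10.5 °C

Equal thermal constants: D₁(T₁ − T_b) = D₂(T₂ − T_b).
14.2·(20.6 − T_b) = 7.2·(30.4 − T_b)
T_b = (14.2·20.6 − 7.2·30.4) / (14.2 − 7.2) = 73.64 / 7.0 = 10.520 °C ≈ 10.5 °C.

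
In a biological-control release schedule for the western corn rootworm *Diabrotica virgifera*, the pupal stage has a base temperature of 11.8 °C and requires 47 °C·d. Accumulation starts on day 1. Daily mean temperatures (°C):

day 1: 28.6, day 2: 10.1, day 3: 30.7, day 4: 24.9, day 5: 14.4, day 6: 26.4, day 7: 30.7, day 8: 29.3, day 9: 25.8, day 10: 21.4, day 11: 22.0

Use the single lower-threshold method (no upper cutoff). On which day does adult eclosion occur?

day 4

Daily DD above 11.8 °C: 16.8, 0.0, 18.9, 13.1, 2.6, 14.6, 18.9, 17.5, 14.0, 9.6, 10.2.
Cumulative: 16.8, 16.8, 35.7, 48.8, 51.4, 66.0, 84.9, 102.4, 116.4, 126.0, 136.2.
The total first reaches 47 DD on day 4.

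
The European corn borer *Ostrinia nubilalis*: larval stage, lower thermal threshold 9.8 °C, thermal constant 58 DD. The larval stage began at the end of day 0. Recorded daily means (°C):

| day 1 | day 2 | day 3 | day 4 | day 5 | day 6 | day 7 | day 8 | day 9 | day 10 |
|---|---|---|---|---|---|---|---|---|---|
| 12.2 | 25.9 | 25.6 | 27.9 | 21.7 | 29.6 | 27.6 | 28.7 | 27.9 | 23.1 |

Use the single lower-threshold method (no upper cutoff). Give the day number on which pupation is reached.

Daily DD above 9.8 °C: 2.4, 16.1, 15.8, 18.1, 11.9, 19.8, 17.8, 18.9, 18.1, 13.3.
Cumulative: 2.4, 18.5, 34.3, 52.4, 64.3, 84.1, 101.9, 120.8, 138.9, 152.2.
The total first reaches 58 DD on day 5.

day 5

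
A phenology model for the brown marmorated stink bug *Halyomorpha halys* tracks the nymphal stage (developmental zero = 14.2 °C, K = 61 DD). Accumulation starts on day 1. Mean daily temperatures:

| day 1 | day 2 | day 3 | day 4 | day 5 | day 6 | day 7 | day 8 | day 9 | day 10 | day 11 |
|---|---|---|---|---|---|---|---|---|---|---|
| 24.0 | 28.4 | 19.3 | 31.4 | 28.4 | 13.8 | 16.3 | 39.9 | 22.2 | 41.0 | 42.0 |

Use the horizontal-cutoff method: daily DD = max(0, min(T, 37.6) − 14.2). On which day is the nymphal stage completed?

day 7

Daily DD above 14.2 °C (capped at 23.4): 9.8, 14.2, 5.1, 17.2, 14.2, 0.0, 2.1, 23.4, 8.0, 23.4, 23.4.
Cumulative: 9.8, 24.0, 29.1, 46.3, 60.5, 60.5, 62.6, 86.0, 94.0, 117.4, 140.8.
The total first reaches 61 DD on day 7.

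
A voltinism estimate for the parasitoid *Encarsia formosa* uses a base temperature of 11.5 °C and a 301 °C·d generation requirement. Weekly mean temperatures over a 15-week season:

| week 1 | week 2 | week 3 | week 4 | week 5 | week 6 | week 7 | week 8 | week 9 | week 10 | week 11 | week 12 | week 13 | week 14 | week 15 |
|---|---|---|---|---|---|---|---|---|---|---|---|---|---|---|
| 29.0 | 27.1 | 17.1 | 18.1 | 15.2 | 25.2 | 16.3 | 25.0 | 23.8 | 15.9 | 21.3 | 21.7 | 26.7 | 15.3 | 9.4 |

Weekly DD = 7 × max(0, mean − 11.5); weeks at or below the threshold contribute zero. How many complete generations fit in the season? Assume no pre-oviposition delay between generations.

3 generations

Weekly DD (7 × max(0, T̄ − 11.5)): 122.5, 109.2, 39.2, 46.2, 25.9, 95.9, 33.6, 94.5, 86.1, 30.8, 68.6, 71.4, 106.4, 26.6, 0.0.
Season total = 956.9 DD.
Complete generations = ⌊956.9 / 301⌋ = 3.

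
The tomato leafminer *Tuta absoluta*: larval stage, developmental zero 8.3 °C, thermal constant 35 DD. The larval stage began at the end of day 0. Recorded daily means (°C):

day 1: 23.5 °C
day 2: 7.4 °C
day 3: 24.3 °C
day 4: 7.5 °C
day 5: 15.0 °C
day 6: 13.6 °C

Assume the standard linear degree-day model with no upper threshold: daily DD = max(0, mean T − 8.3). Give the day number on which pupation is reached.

Daily DD above 8.3 °C: 15.2, 0.0, 16.0, 0.0, 6.7, 5.3.
Cumulative: 15.2, 15.2, 31.2, 31.2, 37.9, 43.2.
The total first reaches 35 DD on day 5.

day 5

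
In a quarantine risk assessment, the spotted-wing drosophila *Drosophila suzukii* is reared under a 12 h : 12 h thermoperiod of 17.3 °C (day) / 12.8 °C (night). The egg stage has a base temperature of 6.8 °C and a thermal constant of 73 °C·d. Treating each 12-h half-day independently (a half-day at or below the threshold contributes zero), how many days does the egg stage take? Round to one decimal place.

8.8 days

Day half: max(0, 17.3 − 6.8) × 0.5 = 10.5 × 0.5 = 5.25 DD.
Night half: max(0, 12.8 − 6.8) × 0.5 = 6.0 × 0.5 = 3.00 DD.
Per 24 h: 8.25 DD/day.
Duration = 73 / 8.25 = 8.848 ≈ 8.8 days.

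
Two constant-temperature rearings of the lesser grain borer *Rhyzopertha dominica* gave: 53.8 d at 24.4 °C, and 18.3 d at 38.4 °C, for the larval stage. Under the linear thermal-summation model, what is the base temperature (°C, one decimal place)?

17.2 °C

Equal thermal constants: D₁(T₁ − T_b) = D₂(T₂ − T_b).
53.8·(24.4 − T_b) = 18.3·(38.4 − T_b)
T_b = (53.8·24.4 − 18.3·38.4) / (53.8 − 18.3) = 610.00 / 35.5 = 17.183 °C ≈ 17.2 °C.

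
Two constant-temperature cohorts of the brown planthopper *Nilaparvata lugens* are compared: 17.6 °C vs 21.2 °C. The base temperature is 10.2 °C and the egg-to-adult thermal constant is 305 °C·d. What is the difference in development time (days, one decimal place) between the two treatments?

At 17.6 °C: 305 / (17.6 − 10.2) = 305 / 7.4 = 41.216 d.
At 21.2 °C: 305 / (21.2 − 10.2) = 305 / 11.0 = 27.727 d.
Difference = |41.216 − 27.727| = 13.489 ≈ 13.5 days.

13.5 days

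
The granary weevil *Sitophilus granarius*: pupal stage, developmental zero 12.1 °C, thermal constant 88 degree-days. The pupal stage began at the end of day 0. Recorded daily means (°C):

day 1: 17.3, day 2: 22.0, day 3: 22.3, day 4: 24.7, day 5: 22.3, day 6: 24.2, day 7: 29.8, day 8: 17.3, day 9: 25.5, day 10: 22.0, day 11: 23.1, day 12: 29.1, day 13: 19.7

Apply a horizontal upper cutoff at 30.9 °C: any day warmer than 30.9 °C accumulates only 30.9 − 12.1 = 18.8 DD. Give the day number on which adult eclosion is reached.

Daily DD above 12.1 °C (capped at 18.8): 5.2, 9.9, 10.2, 12.6, 10.2, 12.1, 17.7, 5.2, 13.4, 9.9, 11.0, 17.0, 7.6.
Cumulative: 5.2, 15.1, 25.3, 37.9, 48.1, 60.2, 77.9, 83.1, 96.5, 106.4, 117.4, 134.4, 142.0.
The total first reaches 88 DD on day 9.

day 9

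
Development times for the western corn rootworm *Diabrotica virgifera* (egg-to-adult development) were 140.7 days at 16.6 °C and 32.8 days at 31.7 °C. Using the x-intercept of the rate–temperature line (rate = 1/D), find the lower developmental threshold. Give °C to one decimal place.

12.0 °C

Under the model K = D·(T − T_b), so D₁·(T₁ − T_b) = D₂·(T₂ − T_b).
140.7·(16.6 − T_b) = 32.8·(31.7 − T_b)
T_b = (140.7·16.6 − 32.8·31.7) / (140.7 − 32.8) = 1295.86 / 107.9 = 12.010 °C ≈ 12.0 °C.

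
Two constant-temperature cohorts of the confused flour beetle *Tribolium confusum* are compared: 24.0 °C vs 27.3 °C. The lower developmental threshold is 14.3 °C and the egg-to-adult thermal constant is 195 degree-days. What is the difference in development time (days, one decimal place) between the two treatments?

5.1 days

At 24.0 °C: 195 / (24.0 − 14.3) = 195 / 9.7 = 20.103 d.
At 27.3 °C: 195 / (27.3 − 14.3) = 195 / 13.0 = 15.000 d.
Difference = |20.103 − 15.000| = 5.103 ≈ 5.1 days.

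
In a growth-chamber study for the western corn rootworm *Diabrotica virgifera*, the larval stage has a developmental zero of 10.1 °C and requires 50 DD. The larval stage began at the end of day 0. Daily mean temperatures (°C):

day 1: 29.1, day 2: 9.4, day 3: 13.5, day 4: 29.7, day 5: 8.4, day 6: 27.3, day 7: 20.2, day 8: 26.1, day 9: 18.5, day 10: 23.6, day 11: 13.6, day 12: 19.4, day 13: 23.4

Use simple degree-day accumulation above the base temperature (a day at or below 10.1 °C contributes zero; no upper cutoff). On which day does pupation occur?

day 6

Daily DD above 10.1 °C: 19.0, 0.0, 3.4, 19.6, 0.0, 17.2, 10.1, 16.0, 8.4, 13.5, 3.5, 9.3, 13.3.
Cumulative: 19.0, 19.0, 22.4, 42.0, 42.0, 59.2, 69.3, 85.3, 93.7, 107.2, 110.7, 120.0, 133.3.
The total first reaches 50 DD on day 6.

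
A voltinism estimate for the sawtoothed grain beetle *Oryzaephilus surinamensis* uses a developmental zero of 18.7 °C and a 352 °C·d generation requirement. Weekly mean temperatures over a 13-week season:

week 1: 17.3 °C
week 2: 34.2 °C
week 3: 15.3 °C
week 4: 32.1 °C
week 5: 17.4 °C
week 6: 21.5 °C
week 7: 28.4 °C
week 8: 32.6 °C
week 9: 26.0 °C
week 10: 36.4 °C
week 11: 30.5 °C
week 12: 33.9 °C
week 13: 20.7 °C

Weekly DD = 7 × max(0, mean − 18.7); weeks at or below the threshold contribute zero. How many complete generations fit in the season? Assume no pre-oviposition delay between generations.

Weekly DD (7 × max(0, T̄ − 18.7)): 0.0, 108.5, 0.0, 93.8, 0.0, 19.6, 67.9, 97.3, 51.1, 123.9, 82.6, 106.4, 14.0.
Season total = 765.1 DD.
Complete generations = ⌊765.1 / 352⌋ = 2.

2 generations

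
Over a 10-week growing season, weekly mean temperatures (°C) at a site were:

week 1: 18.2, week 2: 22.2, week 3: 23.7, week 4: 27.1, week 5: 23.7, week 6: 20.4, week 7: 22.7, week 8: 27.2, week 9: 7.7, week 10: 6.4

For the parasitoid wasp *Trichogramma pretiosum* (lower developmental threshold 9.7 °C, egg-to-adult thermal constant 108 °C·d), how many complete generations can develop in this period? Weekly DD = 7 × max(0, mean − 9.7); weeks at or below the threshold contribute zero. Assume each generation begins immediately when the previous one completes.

Weekly DD (7 × max(0, T̄ − 9.7)): 59.5, 87.5, 98.0, 121.8, 98.0, 74.9, 91.0, 122.5, 0.0, 0.0.
Season total = 753.2 DD.
Complete generations = ⌊753.2 / 108⌋ = 6.

6 generations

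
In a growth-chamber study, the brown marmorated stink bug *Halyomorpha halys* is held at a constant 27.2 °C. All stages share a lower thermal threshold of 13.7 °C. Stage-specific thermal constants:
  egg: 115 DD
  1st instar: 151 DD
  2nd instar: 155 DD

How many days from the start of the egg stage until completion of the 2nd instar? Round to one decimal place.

Daily accumulation at 27.2 °C = 27.2 − 13.7 = 13.5 DD/day.
Total K = 115 + 151 + 155 = 421 DD.
Total duration = 421 / 13.5 = 31.185 ≈ 31.2 days.

31.2 days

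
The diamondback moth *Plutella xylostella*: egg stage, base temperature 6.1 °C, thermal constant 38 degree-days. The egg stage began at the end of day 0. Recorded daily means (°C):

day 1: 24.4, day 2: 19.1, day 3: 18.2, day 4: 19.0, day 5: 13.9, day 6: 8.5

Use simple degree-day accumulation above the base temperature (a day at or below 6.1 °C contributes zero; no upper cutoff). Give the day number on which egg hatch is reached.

Daily DD above 6.1 °C: 18.3, 13.0, 12.1, 12.9, 7.8, 2.4.
Cumulative: 18.3, 31.3, 43.4, 56.3, 64.1, 66.5.
The total first reaches 38 DD on day 3.

day 3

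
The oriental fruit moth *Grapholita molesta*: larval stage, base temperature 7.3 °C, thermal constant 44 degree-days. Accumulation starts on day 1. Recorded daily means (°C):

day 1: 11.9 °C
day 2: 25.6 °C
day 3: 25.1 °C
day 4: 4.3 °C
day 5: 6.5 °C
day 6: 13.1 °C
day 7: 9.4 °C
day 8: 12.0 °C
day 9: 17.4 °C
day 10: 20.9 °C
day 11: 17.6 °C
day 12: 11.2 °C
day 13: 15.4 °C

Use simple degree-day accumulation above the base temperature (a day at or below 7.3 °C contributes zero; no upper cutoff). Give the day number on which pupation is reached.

Daily DD above 7.3 °C: 4.6, 18.3, 17.8, 0.0, 0.0, 5.8, 2.1, 4.7, 10.1, 13.6, 10.3, 3.9, 8.1.
Cumulative: 4.6, 22.9, 40.7, 40.7, 40.7, 46.5, 48.6, 53.3, 63.4, 77.0, 87.3, 91.2, 99.3.
The total first reaches 44 DD on day 6.

day 6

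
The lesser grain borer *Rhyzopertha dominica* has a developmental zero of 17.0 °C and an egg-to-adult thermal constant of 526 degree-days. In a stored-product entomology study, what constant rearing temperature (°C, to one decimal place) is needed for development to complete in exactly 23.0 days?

39.9 °C

Required daily accumulation = 526 / 23.0 = 22.870 DD/day.
T = T_base + 22.870 = 17.0 + 22.870 = 39.870 ≈ 39.9 °C.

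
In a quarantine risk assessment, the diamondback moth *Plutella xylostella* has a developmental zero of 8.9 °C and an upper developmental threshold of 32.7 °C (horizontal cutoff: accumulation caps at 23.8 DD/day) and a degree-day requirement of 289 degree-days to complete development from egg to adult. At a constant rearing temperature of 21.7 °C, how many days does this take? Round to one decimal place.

22.6 days

Daily accumulation = 21.7 − 8.9 = 12.8 DD/day.
Duration = 289 / 12.8 = 22.578 ≈ 22.6 days.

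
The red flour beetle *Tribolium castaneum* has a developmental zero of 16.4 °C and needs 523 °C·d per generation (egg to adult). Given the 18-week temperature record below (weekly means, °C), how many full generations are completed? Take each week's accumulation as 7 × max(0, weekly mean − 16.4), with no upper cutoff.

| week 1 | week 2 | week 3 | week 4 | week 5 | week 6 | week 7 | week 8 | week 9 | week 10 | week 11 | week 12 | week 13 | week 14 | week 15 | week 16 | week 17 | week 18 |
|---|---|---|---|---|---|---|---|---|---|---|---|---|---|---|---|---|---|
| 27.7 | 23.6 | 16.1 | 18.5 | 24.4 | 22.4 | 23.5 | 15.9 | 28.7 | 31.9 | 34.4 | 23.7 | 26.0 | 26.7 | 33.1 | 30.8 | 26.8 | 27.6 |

2 generations

Weekly DD (7 × max(0, T̄ − 16.4)): 79.1, 50.4, 0.0, 14.7, 56.0, 42.0, 49.7, 0.0, 86.1, 108.5, 126.0, 51.1, 67.2, 72.1, 116.9, 100.8, 72.8, 78.4.
Season total = 1171.8 DD.
Complete generations = ⌊1171.8 / 523⌋ = 2.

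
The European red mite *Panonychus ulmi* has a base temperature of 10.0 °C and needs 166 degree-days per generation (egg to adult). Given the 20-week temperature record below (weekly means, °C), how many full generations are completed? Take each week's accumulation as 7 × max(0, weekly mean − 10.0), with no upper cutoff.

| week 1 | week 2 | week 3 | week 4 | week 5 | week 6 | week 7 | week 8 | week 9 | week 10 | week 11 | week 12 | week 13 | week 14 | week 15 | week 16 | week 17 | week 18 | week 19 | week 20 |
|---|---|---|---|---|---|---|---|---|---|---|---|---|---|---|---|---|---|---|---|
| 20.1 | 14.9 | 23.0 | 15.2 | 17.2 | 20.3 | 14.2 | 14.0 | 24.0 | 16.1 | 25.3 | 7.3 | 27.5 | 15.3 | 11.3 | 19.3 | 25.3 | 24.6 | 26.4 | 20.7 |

7 generations

Weekly DD (7 × max(0, T̄ − 10.0)): 70.7, 34.3, 91.0, 36.4, 50.4, 72.1, 29.4, 28.0, 98.0, 42.7, 107.1, 0.0, 122.5, 37.1, 9.1, 65.1, 107.1, 102.2, 114.8, 74.9.
Season total = 1292.9 DD.
Complete generations = ⌊1292.9 / 166⌋ = 7.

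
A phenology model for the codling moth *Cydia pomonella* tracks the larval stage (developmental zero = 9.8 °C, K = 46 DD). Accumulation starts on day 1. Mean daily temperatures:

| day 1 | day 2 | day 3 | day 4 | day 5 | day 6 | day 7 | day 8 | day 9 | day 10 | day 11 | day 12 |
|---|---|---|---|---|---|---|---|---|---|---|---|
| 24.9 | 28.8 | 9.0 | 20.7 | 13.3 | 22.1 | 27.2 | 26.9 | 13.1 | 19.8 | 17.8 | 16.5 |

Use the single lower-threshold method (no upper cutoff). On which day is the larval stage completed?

Daily DD above 9.8 °C: 15.1, 19.0, 0.0, 10.9, 3.5, 12.3, 17.4, 17.1, 3.3, 10.0, 8.0, 6.7.
Cumulative: 15.1, 34.1, 34.1, 45.0, 48.5, 60.8, 78.2, 95.3, 98.6, 108.6, 116.6, 123.3.
The total first reaches 46 DD on day 5.

day 5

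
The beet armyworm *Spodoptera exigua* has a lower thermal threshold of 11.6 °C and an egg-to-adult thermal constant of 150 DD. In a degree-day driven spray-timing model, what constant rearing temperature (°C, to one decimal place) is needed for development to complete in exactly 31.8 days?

Required daily accumulation = 150 / 31.8 = 4.717 DD/day.
T = T_base + 4.717 = 11.6 + 4.717 = 16.317 ≈ 16.3 °C.

16.3 °C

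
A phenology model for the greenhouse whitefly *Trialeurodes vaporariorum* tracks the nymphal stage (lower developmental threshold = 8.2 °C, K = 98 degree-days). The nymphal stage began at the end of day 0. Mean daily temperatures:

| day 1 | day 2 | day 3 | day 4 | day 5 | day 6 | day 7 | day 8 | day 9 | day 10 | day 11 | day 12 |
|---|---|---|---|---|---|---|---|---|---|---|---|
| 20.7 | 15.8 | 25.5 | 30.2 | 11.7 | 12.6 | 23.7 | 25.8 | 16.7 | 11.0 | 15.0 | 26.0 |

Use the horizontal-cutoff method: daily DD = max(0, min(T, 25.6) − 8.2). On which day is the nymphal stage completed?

day 9

Daily DD above 8.2 °C (capped at 17.4): 12.5, 7.6, 17.3, 17.4, 3.5, 4.4, 15.5, 17.4, 8.5, 2.8, 6.8, 17.4.
Cumulative: 12.5, 20.1, 37.4, 54.8, 58.3, 62.7, 78.2, 95.6, 104.1, 106.9, 113.7, 131.1.
The total first reaches 98 DD on day 9.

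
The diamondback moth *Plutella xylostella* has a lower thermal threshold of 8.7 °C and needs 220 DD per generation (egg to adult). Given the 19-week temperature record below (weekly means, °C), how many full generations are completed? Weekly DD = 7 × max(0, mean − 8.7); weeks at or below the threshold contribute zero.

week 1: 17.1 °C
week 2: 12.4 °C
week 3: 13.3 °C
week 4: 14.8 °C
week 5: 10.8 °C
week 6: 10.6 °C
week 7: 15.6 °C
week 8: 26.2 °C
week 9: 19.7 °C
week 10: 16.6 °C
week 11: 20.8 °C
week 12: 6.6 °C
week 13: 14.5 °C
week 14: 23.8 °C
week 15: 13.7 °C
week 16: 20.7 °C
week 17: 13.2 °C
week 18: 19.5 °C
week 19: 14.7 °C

Weekly DD (7 × max(0, T̄ − 8.7)): 58.8, 25.9, 32.2, 42.7, 14.7, 13.3, 48.3, 122.5, 77.0, 55.3, 84.7, 0.0, 40.6, 105.7, 35.0, 84.0, 31.5, 75.6, 42.0.
Season total = 989.8 DD.
Complete generations = ⌊989.8 / 220⌋ = 4.

4 generations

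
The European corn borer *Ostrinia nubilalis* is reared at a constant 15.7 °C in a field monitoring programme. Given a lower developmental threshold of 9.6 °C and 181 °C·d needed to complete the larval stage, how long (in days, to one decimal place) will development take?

Daily accumulation = 15.7 − 9.6 = 6.1 DD/day.
Duration = 181 / 6.1 = 29.672 ≈ 29.7 days.

29.7 days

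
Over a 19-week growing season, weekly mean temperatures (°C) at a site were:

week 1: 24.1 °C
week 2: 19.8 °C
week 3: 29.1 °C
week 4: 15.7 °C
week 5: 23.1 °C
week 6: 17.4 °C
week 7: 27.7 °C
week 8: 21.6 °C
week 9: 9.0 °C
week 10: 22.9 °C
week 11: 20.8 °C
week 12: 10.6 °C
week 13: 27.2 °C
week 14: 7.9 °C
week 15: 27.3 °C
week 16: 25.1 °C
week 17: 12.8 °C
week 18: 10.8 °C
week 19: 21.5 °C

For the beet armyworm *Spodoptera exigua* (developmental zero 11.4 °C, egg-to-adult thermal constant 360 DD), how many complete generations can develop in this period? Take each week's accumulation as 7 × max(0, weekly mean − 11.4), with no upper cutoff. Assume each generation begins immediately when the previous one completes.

3 generations

Weekly DD (7 × max(0, T̄ − 11.4)): 88.9, 58.8, 123.9, 30.1, 81.9, 42.0, 114.1, 71.4, 0.0, 80.5, 65.8, 0.0, 110.6, 0.0, 111.3, 95.9, 9.8, 0.0, 70.7.
Season total = 1155.7 DD.
Complete generations = ⌊1155.7 / 360⌋ = 3.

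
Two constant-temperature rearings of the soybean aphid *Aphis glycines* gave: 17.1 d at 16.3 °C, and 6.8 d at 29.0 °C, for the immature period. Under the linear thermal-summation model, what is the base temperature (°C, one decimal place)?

Equal thermal constants: D₁(T₁ − T_b) = D₂(T₂ − T_b).
17.1·(16.3 − T_b) = 6.8·(29.0 − T_b)
T_b = (17.1·16.3 − 6.8·29.0) / (17.1 − 6.8) = 81.53 / 10.3 = 7.916 °C ≈ 7.9 °C.

7.9 °C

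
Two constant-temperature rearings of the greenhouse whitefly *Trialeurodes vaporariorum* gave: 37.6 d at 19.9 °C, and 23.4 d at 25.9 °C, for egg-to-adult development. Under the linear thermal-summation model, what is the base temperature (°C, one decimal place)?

Under the model K = D·(T − T_b), so D₁·(T₁ − T_b) = D₂·(T₂ − T_b).
37.6·(19.9 − T_b) = 23.4·(25.9 − T_b)
T_b = (37.6·19.9 − 23.4·25.9) / (37.6 − 23.4) = 142.18 / 14.2 = 10.013 °C ≈ 10.0 °C.

10.0 °C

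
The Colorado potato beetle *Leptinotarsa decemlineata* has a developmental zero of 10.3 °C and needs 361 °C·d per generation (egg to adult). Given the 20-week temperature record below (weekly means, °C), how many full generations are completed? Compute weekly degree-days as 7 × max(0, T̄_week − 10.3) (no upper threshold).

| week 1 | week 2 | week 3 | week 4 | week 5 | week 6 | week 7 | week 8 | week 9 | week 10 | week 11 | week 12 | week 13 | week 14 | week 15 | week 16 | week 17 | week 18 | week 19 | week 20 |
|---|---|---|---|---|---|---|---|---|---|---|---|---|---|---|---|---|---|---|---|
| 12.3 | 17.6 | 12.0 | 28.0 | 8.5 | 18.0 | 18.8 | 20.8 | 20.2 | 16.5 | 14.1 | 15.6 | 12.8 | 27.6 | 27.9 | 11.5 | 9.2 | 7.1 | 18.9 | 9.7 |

2 generations

Weekly DD (7 × max(0, T̄ − 10.3)): 14.0, 51.1, 11.9, 123.9, 0.0, 53.9, 59.5, 73.5, 69.3, 43.4, 26.6, 37.1, 17.5, 121.1, 123.2, 8.4, 0.0, 0.0, 60.2, 0.0.
Season total = 894.6 DD.
Complete generations = ⌊894.6 / 361⌋ = 2.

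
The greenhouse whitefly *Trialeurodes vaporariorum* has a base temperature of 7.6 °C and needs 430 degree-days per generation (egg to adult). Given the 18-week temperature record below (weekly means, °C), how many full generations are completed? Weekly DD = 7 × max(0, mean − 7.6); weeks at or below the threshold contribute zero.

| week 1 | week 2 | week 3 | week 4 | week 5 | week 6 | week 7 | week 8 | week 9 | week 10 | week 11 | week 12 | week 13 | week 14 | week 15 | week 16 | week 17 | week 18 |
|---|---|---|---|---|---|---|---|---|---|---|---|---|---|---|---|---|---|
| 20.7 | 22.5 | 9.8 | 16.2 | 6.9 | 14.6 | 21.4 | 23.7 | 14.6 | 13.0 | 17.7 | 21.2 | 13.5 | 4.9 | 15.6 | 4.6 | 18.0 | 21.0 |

2 generations

Weekly DD (7 × max(0, T̄ − 7.6)): 91.7, 104.3, 15.4, 60.2, 0.0, 49.0, 96.6, 112.7, 49.0, 37.8, 70.7, 95.2, 41.3, 0.0, 56.0, 0.0, 72.8, 93.8.
Season total = 1046.5 DD.
Complete generations = ⌊1046.5 / 430⌋ = 2.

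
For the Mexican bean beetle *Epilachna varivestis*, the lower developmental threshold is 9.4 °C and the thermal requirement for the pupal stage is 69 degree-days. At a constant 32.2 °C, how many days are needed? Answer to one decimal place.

Daily accumulation = 32.2 − 9.4 = 22.8 DD/day.
Duration = 69 / 22.8 = 3.026 ≈ 3.0 days.

3.0 days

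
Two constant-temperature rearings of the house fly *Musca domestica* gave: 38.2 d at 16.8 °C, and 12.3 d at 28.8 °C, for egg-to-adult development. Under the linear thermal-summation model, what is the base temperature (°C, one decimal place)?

Linear rate model ⇒ the product D·(T − T_b) is constant across temperatures.
38.2·(16.8 − T_b) = 12.3·(28.8 − T_b)
T_b = (38.2·16.8 − 12.3·28.8) / (38.2 − 12.3) = 287.52 / 25.9 = 11.101 °C ≈ 11.1 °C.

11.1 °C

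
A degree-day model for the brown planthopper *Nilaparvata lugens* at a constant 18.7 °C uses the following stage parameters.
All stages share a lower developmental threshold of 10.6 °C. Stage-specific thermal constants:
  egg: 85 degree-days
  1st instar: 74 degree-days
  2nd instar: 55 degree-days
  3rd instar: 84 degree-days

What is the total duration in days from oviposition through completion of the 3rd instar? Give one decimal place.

36.8 days

Daily accumulation at 18.7 °C = 18.7 − 10.6 = 8.1 DD/day.
Total K = 85 + 74 + 55 + 84 = 298 DD.
Total duration = 298 / 8.1 = 36.790 ≈ 36.8 days.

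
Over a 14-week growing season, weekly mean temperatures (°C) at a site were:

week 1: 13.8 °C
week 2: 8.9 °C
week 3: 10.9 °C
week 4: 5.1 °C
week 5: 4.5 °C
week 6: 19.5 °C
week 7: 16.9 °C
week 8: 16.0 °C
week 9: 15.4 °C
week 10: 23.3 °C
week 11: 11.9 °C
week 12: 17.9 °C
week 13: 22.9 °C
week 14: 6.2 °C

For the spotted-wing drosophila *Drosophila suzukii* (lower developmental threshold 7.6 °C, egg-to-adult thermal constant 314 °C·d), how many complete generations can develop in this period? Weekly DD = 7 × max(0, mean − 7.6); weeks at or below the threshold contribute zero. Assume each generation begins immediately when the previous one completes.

2 generations

Weekly DD (7 × max(0, T̄ − 7.6)): 43.4, 9.1, 23.1, 0.0, 0.0, 83.3, 65.1, 58.8, 54.6, 109.9, 30.1, 72.1, 107.1, 0.0.
Season total = 656.6 DD.
Complete generations = ⌊656.6 / 314⌋ = 2.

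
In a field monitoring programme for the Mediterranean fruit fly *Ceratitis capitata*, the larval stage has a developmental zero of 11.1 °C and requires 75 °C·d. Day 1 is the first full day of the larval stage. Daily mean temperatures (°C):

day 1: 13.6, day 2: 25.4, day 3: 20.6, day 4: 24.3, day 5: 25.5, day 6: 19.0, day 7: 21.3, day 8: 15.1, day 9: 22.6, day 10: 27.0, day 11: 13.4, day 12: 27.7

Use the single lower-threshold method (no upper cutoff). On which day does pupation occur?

Daily DD above 11.1 °C: 2.5, 14.3, 9.5, 13.2, 14.4, 7.9, 10.2, 4.0, 11.5, 15.9, 2.3, 16.6.
Cumulative: 2.5, 16.8, 26.3, 39.5, 53.9, 61.8, 72.0, 76.0, 87.5, 103.4, 105.7, 122.3.
The total first reaches 75 DD on day 8.

day 8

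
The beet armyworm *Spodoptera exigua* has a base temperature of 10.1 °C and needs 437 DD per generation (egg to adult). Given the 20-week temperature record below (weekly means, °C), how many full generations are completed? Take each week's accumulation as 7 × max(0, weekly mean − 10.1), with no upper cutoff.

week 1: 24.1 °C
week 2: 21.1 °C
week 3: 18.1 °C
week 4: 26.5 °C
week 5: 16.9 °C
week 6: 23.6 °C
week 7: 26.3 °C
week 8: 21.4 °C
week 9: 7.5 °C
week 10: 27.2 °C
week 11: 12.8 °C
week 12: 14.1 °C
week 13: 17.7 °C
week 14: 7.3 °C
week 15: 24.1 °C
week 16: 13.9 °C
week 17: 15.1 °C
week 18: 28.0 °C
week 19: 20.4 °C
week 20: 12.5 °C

2 generations

Weekly DD (7 × max(0, T̄ − 10.1)): 98.0, 77.0, 56.0, 114.8, 47.6, 94.5, 113.4, 79.1, 0.0, 119.7, 18.9, 28.0, 53.2, 0.0, 98.0, 26.6, 35.0, 125.3, 72.1, 16.8.
Season total = 1274.0 DD.
Complete generations = ⌊1274.0 / 437⌋ = 2.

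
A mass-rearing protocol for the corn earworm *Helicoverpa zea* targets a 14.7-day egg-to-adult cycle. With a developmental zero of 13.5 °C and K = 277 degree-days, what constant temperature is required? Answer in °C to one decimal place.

Required daily accumulation = 277 / 14.7 = 18.844 DD/day.
T = T_base + 18.844 = 13.5 + 18.844 = 32.344 ≈ 32.3 °C.

32.3 °C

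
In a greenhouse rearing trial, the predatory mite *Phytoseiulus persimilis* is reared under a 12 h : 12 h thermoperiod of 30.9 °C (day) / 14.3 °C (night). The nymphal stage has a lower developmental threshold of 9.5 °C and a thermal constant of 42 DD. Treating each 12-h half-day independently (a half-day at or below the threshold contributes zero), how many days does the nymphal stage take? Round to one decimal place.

3.2 days

Day half: max(0, 30.9 − 9.5) × 0.5 = 21.4 × 0.5 = 10.70 DD.
Night half: max(0, 14.3 − 9.5) × 0.5 = 4.8 × 0.5 = 2.40 DD.
Per 24 h: 13.10 DD/day.
Duration = 42 / 13.10 = 3.206 ≈ 3.2 days.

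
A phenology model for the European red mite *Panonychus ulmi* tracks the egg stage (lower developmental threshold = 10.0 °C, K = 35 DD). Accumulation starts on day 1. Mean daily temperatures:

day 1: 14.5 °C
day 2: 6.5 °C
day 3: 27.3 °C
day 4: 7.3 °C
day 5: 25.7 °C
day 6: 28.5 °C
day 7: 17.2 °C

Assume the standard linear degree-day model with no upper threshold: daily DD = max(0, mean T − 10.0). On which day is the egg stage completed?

day 5

Daily DD above 10.0 °C: 4.5, 0.0, 17.3, 0.0, 15.7, 18.5, 7.2.
Cumulative: 4.5, 4.5, 21.8, 21.8, 37.5, 56.0, 63.2.
The total first reaches 35 DD on day 5.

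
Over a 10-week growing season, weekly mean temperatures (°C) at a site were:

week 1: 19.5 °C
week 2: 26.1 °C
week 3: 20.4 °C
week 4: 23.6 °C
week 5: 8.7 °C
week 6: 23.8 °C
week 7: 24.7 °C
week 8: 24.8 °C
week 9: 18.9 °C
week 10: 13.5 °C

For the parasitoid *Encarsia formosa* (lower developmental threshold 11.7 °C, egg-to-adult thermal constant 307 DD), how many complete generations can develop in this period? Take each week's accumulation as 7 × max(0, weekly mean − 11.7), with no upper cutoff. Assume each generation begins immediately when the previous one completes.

Weekly DD (7 × max(0, T̄ − 11.7)): 54.6, 100.8, 60.9, 83.3, 0.0, 84.7, 91.0, 91.7, 50.4, 12.6.
Season total = 630.0 DD.
Complete generations = ⌊630.0 / 307⌋ = 2.

2 generations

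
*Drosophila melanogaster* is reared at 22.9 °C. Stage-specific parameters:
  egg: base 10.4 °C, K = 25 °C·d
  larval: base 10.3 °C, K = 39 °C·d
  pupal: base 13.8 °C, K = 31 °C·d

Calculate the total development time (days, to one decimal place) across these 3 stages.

8.5 days

egg: 25 / (22.9 − 10.4) = 25 / 12.5 = 2.000 d.
larval: 39 / (22.9 − 10.3) = 39 / 12.6 = 3.095 d.
pupal: 31 / (22.9 − 13.8) = 31 / 9.1 = 3.407 d.
Sum = 8.502 ≈ 8.5 days.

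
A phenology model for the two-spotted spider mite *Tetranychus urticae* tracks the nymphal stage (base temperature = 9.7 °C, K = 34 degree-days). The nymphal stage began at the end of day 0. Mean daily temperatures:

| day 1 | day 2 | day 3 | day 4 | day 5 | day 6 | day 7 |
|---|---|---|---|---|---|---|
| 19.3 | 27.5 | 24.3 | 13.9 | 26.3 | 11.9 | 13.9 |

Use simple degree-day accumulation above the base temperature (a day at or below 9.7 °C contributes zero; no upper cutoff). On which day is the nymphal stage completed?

day 3

Daily DD above 9.7 °C: 9.6, 17.8, 14.6, 4.2, 16.6, 2.2, 4.2.
Cumulative: 9.6, 27.4, 42.0, 46.2, 62.8, 65.0, 69.2.
The total first reaches 34 DD on day 3.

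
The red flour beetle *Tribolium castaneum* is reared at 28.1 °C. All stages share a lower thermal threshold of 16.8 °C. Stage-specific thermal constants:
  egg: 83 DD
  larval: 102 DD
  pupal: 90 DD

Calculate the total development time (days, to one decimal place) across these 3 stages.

Daily accumulation at 28.1 °C = 28.1 − 16.8 = 11.3 DD/day.
Total K = 83 + 102 + 90 = 275 DD.
Total duration = 275 / 11.3 = 24.336 ≈ 24.3 days.

24.3 days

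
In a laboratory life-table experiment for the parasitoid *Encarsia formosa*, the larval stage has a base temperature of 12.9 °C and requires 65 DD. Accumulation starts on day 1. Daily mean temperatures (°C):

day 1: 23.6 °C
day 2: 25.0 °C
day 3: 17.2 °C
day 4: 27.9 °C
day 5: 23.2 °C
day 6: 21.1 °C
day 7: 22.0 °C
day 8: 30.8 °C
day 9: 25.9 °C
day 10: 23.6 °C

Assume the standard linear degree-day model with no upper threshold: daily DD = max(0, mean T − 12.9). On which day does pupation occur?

day 7

Daily DD above 12.9 °C: 10.7, 12.1, 4.3, 15.0, 10.3, 8.2, 9.1, 17.9, 13.0, 10.7.
Cumulative: 10.7, 22.8, 27.1, 42.1, 52.4, 60.6, 69.7, 87.6, 100.6, 111.3.
The total first reaches 65 DD on day 7.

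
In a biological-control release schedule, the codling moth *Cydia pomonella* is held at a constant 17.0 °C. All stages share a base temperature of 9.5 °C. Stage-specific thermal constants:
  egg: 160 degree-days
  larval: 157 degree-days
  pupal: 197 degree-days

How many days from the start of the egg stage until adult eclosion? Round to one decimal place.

68.5 days

Daily accumulation at 17.0 °C = 17.0 − 9.5 = 7.5 DD/day.
Total K = 160 + 157 + 197 = 514 DD.
Total duration = 514 / 7.5 = 68.533 ≈ 68.5 days.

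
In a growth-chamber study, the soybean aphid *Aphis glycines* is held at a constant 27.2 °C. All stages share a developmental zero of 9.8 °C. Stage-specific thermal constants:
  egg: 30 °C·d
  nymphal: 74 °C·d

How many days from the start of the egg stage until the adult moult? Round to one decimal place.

Daily accumulation at 27.2 °C = 27.2 − 9.8 = 17.4 DD/day.
Total K = 30 + 74 = 104 DD.
Total duration = 104 / 17.4 = 5.977 ≈ 6.0 days.

6.0 days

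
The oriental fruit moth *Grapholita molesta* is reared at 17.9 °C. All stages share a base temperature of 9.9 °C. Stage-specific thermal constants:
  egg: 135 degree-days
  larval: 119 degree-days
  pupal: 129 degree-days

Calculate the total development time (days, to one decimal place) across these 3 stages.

Daily accumulation at 17.9 °C = 17.9 − 9.9 = 8.0 DD/day.
Total K = 135 + 119 + 129 = 383 DD.
Total duration = 383 / 8.0 = 47.875 ≈ 47.9 days.

47.9 days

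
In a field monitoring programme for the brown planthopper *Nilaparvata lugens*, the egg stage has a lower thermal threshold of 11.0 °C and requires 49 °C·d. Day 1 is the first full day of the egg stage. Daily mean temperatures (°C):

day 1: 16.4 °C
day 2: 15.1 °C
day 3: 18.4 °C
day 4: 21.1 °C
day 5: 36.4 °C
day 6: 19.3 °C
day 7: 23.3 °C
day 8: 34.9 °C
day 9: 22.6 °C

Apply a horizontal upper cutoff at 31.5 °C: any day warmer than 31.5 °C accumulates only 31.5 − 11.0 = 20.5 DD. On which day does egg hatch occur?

day 6

Daily DD above 11.0 °C (capped at 20.5): 5.4, 4.1, 7.4, 10.1, 20.5, 8.3, 12.3, 20.5, 11.6.
Cumulative: 5.4, 9.5, 16.9, 27.0, 47.5, 55.8, 68.1, 88.6, 100.2.
The total first reaches 49 DD on day 6.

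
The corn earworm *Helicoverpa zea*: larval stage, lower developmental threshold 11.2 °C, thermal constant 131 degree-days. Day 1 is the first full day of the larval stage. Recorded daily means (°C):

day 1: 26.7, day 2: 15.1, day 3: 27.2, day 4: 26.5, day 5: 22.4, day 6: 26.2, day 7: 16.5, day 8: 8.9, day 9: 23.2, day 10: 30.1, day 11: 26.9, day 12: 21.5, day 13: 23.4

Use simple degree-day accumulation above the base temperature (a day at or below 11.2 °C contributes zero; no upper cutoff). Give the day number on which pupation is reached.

day 12

Daily DD above 11.2 °C: 15.5, 3.9, 16.0, 15.3, 11.2, 15.0, 5.3, 0.0, 12.0, 18.9, 15.7, 10.3, 12.2.
Cumulative: 15.5, 19.4, 35.4, 50.7, 61.9, 76.9, 82.2, 82.2, 94.2, 113.1, 128.8, 139.1, 151.3.
The total first reaches 131 DD on day 12.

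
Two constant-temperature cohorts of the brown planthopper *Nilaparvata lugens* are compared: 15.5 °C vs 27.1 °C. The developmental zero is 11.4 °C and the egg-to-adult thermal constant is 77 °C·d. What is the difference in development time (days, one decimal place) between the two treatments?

At 15.5 °C: 77 / (15.5 − 11.4) = 77 / 4.1 = 18.780 d.
At 27.1 °C: 77 / (27.1 − 11.4) = 77 / 15.7 = 4.904 d.
Difference = |18.780 − 4.904| = 13.876 ≈ 13.9 days.

13.9 days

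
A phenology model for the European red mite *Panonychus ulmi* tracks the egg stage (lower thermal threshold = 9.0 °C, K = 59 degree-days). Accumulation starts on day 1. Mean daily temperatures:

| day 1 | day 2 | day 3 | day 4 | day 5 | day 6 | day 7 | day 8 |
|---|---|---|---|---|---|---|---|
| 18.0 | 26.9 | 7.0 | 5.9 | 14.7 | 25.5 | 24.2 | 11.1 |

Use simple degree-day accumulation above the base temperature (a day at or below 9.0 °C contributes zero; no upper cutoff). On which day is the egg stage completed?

day 7

Daily DD above 9.0 °C: 9.0, 17.9, 0.0, 0.0, 5.7, 16.5, 15.2, 2.1.
Cumulative: 9.0, 26.9, 26.9, 26.9, 32.6, 49.1, 64.3, 66.4.
The total first reaches 59 DD on day 7.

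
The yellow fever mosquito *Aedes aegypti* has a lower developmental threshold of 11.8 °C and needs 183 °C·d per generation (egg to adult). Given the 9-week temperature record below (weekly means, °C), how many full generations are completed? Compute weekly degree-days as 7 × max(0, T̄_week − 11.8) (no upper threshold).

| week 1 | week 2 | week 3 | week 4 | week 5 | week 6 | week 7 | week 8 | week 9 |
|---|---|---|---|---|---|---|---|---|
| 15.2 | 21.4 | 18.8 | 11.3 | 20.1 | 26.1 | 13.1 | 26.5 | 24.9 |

2 generations

Weekly DD (7 × max(0, T̄ − 11.8)): 23.8, 67.2, 49.0, 0.0, 58.1, 100.1, 9.1, 102.9, 91.7.
Season total = 501.9 DD.
Complete generations = ⌊501.9 / 183⌋ = 2.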